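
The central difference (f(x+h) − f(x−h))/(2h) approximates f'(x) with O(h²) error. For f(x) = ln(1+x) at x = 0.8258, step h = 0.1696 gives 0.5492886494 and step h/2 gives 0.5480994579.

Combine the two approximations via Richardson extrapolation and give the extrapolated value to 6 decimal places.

The method has order 2: 2^2 = 4.
4·0.5480994579 − 0.5492886494 = 1.6431091822
Extrapolated: 1.6431091822 / 3 = 0.5477030607
Correction |R − A(h/2)| = 3.964e-04; gap |A(h/2) − A(h)| = 1.189e-03.

0.547703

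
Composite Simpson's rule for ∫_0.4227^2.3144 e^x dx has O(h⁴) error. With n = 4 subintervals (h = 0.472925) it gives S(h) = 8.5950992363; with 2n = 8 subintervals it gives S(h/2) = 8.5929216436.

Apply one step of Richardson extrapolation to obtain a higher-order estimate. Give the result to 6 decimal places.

8.592776

Leading term ∝ h^4; use weight 16 = 2^4.
Top: 16(8.5929216436) − (8.5950992363) = 128.8916470613
Divide by 2^4 − 1 = 15.
Result: 8.5927764708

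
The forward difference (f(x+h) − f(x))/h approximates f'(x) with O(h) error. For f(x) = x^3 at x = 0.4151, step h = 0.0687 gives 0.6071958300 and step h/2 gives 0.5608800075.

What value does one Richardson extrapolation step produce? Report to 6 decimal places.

0.514564

Method order is 1; weight 2^1 = 2.
2×0.5608800075 = 1.1217600150; 1.1217600150 − 0.6071958300 = 0.5145641850
Divide by 2^1 − 1 = 1.
Result: 0.5145641850
Shift from A(h/2): −0.0463158225.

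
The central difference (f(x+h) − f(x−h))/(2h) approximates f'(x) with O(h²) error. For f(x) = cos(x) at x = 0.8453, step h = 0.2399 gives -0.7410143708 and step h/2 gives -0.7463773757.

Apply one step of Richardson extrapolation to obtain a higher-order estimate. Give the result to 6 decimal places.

Error is O(h^2); halving h shrinks it by 2^2 = 4.
A(h/2) − A(h) = -0.7463773757 − (-0.7410143708) = -0.0053630049
Divide by 2^2 − 1 = 3: (-0.0053630049)/3 = -0.0017876683
R = -0.7463773757 − 0.0017876683 = -0.7481650440
Shift from A(h/2): −0.0017876683.

-0.748165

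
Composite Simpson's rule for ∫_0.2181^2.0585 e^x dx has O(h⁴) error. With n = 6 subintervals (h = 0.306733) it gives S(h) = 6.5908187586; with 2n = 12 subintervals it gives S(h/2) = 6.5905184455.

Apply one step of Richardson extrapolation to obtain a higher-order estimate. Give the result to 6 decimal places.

Error is O(h^4); halving h shrinks it by 2^4 = 16.
2^4·A(h/2) = 105.4482951280; minus A(h) gives 98.8574763694.
Divide by 2^4 − 1 = 15.
(16·6.5905184455 − 6.5908187586)/(16 − 1) = 6.5904984246

6.590498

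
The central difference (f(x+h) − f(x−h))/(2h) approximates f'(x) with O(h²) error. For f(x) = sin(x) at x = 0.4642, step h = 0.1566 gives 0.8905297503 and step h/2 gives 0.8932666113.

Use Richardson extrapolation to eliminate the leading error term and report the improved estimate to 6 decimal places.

0.894179

r = 2: numerator weight 4, denominator 3.
4×0.8932666113 = 3.5730664452; 3.5730664452 − 0.8905297503 = 2.6825366949
Divide by 2^2 − 1 = 3.
(4×0.8932666113 − 0.8905297503)/(4 − 1) = 0.8941788983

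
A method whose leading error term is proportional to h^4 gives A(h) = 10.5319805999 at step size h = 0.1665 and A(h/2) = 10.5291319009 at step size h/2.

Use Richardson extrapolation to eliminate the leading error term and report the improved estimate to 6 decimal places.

r = 4: numerator weight 16, denominator 15.
Weighted: 168.4661104144 − 10.5319805999 = 157.9341298145
(16×10.5291319009 − 10.5319805999)/(16 − 1) = 10.5289419876
Correction |R − A(h/2)| = 1.899e-04; gap |A(h/2) − A(h)| = 2.849e-03.

10.528942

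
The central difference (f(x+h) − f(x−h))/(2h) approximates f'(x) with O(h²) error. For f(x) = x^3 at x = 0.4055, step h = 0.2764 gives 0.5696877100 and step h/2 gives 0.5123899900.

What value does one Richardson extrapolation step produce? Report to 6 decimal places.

0.493291

The method has order 2: 2^2 = 4.
4·0.5123899900 = 2.0495599600; 2.0495599600 − 0.5696877100 = 1.4798722500
Divide by 2^2 − 1 = 3.
So the Richardson estimate is 0.4932907500.
Gap between inputs: 5.730e-02; correction applied: −0.0190992400.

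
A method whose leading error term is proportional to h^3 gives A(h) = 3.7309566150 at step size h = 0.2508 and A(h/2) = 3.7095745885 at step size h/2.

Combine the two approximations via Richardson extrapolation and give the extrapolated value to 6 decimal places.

Method order is 3; weight 2^3 = 8.
8×3.7095745885 = 29.6765967080; subtract 3.7309566150 → 25.9456400930
R = 25.9456400930/7 = 3.7065200133

3.706520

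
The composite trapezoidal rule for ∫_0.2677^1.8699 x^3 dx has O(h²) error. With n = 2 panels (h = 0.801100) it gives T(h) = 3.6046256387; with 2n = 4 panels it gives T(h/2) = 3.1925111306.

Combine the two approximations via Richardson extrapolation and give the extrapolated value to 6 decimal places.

3.055140

r = 2, so 2^r = 4.
4·3.1925111306 = 12.7700445224; subtract 3.6046256387 → 9.1654188837
Extrapolated: 9.1654188837 / 3 = 3.0551396279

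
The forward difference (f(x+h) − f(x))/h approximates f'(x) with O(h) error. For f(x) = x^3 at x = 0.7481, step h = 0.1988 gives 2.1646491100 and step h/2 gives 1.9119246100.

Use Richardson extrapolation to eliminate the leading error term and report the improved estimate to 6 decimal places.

1.659200

Leading term ∝ h^1; use weight 2 = 2^1.
2·1.9119246100 = 3.8238492200; 3.8238492200 − 2.1646491100 = 1.6592001100
Extrapolated: 1.6592001100 / 1 = 1.6592001100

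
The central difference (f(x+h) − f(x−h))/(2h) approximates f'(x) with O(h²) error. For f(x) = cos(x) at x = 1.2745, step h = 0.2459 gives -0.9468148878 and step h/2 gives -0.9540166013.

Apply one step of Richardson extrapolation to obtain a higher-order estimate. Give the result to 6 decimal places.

Error is O(h^2); halving h shrinks it by 2^2 = 4.
4 × (-0.9540166013) = -3.8160664052; subtract (-0.9468148878) → -2.8692515174
Denominator 4 − 1 = 3.
Extrapolated: (-2.8692515174) / 3 = -0.9564171725
Correction |R − A(h/2)| = 2.401e-03; gap |A(h/2) − A(h)| = 7.202e-03.

-0.956417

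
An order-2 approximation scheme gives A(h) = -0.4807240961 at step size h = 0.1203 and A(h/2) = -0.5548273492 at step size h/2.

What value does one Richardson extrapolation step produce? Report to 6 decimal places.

-0.579528

Error is O(h^2); halving h shrinks it by 2^2 = 4.
Numerator 4*A(h/2) − A(h) = 4*(-0.5548273492) − (-0.4807240961) = -1.7385853007
Divide by 2^2 − 1 = 3.
Result: -0.5795284336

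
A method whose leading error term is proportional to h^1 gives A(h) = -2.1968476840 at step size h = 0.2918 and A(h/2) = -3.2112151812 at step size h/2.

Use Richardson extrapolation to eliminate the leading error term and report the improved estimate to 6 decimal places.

Method order is 1; weight 2^1 = 2.
A(h/2) − A(h) = -3.2112151812 − (-2.1968476840) = -1.0143674972
Divide by 2^1 − 1 = 1: (-1.0143674972)/1 = -1.0143674972
R = A(h/2) + (A(h/2) − A(h))/1 = -3.2112151812 − 1.0143674972 = -4.2255826784

-4.225583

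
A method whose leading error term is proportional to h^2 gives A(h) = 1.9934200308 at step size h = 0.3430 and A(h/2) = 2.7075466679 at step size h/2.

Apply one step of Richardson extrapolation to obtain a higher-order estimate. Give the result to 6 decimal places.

Order 2 gives 2^r = 4 and 2^r − 1 = 3.
4·2.7075466679 = 10.8301866716; subtract 1.9934200308 → 8.8367666408
R = 8.8367666408/3 = 2.9455888803

2.945589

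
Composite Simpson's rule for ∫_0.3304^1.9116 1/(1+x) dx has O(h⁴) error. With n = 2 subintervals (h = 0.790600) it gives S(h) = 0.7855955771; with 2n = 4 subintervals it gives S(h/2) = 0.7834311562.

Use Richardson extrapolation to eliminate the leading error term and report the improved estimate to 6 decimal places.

0.783287

Error is O(h^4); halving h shrinks it by 2^4 = 16.
Difference of the inputs: 0.7834311562 − 0.7855955771 = -0.0021644209
Correction (A(h/2) − A(h))/(16 − 1) = (-0.0021644209)/15 = -0.0001442947
R = A(h/2) + (A(h/2) − A(h))/15 = 0.7834311562 − 0.0001442947 = 0.7832868615
Gap between inputs: 2.164e-03; correction applied: −0.0001442947.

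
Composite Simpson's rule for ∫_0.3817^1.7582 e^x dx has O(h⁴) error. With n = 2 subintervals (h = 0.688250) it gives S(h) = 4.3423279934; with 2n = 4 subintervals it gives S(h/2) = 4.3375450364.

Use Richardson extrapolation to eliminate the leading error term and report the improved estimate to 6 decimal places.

The method has order 4: 2^4 = 16.
A(h/2) − A(h) = 4.3375450364 − 4.3423279934 = -0.0047829570
Divide by 2^4 − 1 = 15: (-0.0047829570)/15 = -0.0003188638
R = A(h/2) + (A(h/2) − A(h))/15 = 4.3375450364 − 0.0003188638 = 4.3372261726

4.337226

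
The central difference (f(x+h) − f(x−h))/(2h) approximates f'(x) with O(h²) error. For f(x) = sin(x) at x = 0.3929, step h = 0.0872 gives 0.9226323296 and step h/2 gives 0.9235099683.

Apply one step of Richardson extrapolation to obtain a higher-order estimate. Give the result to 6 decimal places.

0.923803

Error is O(h^2); halving h shrinks it by 2^2 = 4.
A(h/2) − A(h) = 0.9235099683 − 0.9226323296 = 0.0008776387
Correction (A(h/2) − A(h))/(4 − 1) = 0.0008776387/3 = 0.0002925462
R = A(h/2) + (A(h/2) − A(h))/3 = 0.9235099683 + 0.0002925462 = 0.9238025145
Gap between inputs: 8.776e-04; correction applied: +0.0002925462.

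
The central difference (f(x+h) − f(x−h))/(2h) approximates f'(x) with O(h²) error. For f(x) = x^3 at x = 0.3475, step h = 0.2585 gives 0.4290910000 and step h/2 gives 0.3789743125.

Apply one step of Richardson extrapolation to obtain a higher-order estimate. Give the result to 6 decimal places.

0.362269

The method has order 2: 2^2 = 4.
4 × 0.3789743125 = 1.5158972500; 1.5158972500 − 0.4290910000 = 1.0868062500
(4 × 0.3789743125 − 0.4290910000)/(4 − 1) = 0.3622687500
Shift from A(h/2): −0.0167055625.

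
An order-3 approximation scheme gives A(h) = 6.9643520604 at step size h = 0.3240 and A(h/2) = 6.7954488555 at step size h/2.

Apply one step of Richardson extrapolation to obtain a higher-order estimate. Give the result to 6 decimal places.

6.771320

r = 3, so 2^r = 8.
2^3×A(h/2) = 54.3635908440; minus A(h) gives 47.3992387836.
R = 47.3992387836/7 = 6.7713198262
Correction |R − A(h/2)| = 2.413e-02; gap |A(h/2) − A(h)| = 1.689e-01.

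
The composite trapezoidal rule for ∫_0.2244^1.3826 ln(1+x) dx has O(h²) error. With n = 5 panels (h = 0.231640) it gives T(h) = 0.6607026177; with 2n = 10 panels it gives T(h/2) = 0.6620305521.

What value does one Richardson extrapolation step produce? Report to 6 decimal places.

0.662473

With r = 2 the leading error scales as h^2, so the weight is 2^2 = 4.
Numerator 4×A(h/2) − A(h) = 4×0.6620305521 − 0.6607026177 = 1.9874195907
Divide by 2^2 − 1 = 3.
Result: 0.6624731969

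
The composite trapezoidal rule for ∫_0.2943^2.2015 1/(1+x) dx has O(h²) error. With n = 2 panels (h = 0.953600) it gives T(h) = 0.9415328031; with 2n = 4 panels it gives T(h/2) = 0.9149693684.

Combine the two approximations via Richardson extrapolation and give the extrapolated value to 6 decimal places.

r = 2: numerator weight 4, denominator 3.
Weighted: 3.6598774736 − 0.9415328031 = 2.7183446705
(4×0.9149693684 − 0.9415328031)/(4 − 1) = 0.9061148902
Gap between inputs: 2.656e-02; correction applied: −0.0088544782.

0.906115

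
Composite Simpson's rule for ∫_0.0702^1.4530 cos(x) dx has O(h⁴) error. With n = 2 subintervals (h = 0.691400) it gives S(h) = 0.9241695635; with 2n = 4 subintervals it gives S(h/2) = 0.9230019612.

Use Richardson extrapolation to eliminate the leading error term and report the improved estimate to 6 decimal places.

0.922924

Error is O(h^4); halving h shrinks it by 2^4 = 16.
A(h/2) − A(h) = 0.9230019612 − 0.9241695635 = -0.0011676023
Correction (A(h/2) − A(h))/(16 − 1) = (-0.0011676023)/15 = -0.0000778402
R = 0.9230019612 − 0.0000778402 = 0.9229241210
Gap between inputs: 1.168e-03; correction applied: −0.0000778402.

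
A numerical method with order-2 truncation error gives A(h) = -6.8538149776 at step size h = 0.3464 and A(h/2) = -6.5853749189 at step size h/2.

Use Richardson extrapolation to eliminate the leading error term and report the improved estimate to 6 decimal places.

Order 2 gives 2^r = 4 and 2^r − 1 = 3.
Weighted: (-26.3414996756) − (-6.8538149776) = -19.4876846980
Divide by 2^2 − 1 = 3.
R = (-19.4876846980)/3 = -6.4958948993

-6.495895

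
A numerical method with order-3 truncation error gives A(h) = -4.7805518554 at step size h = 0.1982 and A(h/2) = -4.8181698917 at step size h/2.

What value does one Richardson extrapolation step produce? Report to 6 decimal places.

With r = 3 the leading error scales as h^3, so the weight is 2^3 = 8.
8 × (-4.8181698917) = -38.5453591336; (-38.5453591336) − (-4.7805518554) = -33.7648072782
Divide by 2^3 − 1 = 7.
Extrapolated: (-33.7648072782) / 7 = -4.8235438969

-4.823544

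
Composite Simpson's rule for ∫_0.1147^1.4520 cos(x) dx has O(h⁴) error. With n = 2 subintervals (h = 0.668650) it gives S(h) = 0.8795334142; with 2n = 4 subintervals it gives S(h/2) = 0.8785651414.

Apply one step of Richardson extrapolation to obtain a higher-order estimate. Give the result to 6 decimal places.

Leading term ∝ h^4; use weight 16 = 2^4.
Weighted: 14.0570422624 − 0.8795334142 = 13.1775088482
Denominator 16 − 1 = 15.
(16 × 0.8785651414 − 0.8795334142)/(16 − 1) = 0.8785005899

0.878501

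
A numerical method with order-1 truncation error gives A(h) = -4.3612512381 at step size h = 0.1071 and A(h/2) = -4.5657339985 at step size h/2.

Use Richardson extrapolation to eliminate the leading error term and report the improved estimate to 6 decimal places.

The method has order 1: 2^1 = 2.
Top: 2(-4.5657339985) − (-4.3612512381) = -4.7702167589
Denominator 2 − 1 = 1.
So the Richardson estimate is -4.7702167589.

-4.770217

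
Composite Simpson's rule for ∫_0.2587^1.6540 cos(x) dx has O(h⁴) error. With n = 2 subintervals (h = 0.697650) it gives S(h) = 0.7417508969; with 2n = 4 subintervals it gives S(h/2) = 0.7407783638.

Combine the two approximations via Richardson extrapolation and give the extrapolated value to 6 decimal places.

The method has order 4: 2^4 = 16.
Weighted: 11.8524538208 − 0.7417508969 = 11.1107029239
Divide by 2^4 − 1 = 15.
Result: 0.7407135283

0.740714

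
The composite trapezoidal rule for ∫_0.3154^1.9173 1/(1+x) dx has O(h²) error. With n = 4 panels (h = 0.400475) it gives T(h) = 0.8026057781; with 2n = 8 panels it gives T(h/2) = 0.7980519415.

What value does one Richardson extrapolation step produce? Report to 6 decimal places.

0.796534

The method has order 2: 2^2 = 4.
Weighted: 3.1922077660 − 0.8026057781 = 2.3896019879
R = 2.3896019879/3 = 0.7965339960
Gap between inputs: 4.554e-03; correction applied: −0.0015179455.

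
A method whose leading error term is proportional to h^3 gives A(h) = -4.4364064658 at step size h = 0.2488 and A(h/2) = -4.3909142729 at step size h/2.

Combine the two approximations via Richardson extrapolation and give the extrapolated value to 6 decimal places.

-4.384415

Method order is 3; weight 2^3 = 8.
8·(-4.3909142729) = -35.1273141832; (-35.1273141832) − (-4.4364064658) = -30.6909077174
Divide by 2^3 − 1 = 7.
Extrapolated: (-30.6909077174) / 7 = -4.3844153882
Correction |R − A(h/2)| = 6.499e-03; gap |A(h/2) − A(h)| = 4.549e-02.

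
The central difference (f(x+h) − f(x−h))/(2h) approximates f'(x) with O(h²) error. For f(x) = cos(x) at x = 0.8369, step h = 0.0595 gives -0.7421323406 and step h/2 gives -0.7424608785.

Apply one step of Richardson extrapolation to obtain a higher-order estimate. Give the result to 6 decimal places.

-0.742570

With r = 2 the leading error scales as h^2, so the weight is 2^2 = 4.
A(h/2) − A(h) = -0.7424608785 − (-0.7421323406) = -0.0003285379
Divide by 2^2 − 1 = 3: (-0.0003285379)/3 = -0.0001095126
R = A(h/2) + (A(h/2) − A(h))/3 = -0.7424608785 − 0.0001095126 = -0.7425703911
Correction |R − A(h/2)| = 1.095e-04; gap |A(h/2) − A(h)| = 3.285e-04.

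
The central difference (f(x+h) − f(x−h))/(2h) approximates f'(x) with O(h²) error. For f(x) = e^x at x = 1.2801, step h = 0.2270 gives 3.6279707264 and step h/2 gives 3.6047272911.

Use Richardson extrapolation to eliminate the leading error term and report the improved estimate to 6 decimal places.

The method has order 2: 2^2 = 4.
2^2 × A(h/2) = 14.4189091644; minus A(h) gives 10.7909384380.
10.7909384380 ÷ 3 = 3.5969794793

3.596979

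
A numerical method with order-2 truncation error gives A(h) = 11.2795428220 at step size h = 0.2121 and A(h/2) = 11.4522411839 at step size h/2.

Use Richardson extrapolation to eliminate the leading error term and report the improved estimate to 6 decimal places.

11.509807

Order 2 gives 2^r = 4 and 2^r − 1 = 3.
4*11.4522411839 = 45.8089647356; subtract 11.2795428220 → 34.5294219136
Divide by 2^2 − 1 = 3.
Extrapolated: 34.5294219136 / 3 = 11.5098073045
Correction |R − A(h/2)| = 5.757e-02; gap |A(h/2) − A(h)| = 1.727e-01.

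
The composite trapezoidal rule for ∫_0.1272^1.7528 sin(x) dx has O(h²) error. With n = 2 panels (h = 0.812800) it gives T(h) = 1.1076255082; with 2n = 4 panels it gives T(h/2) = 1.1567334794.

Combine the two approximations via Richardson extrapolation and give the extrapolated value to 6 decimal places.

r = 2, so 2^r = 4.
Weighted: 4.6269339176 − 1.1076255082 = 3.5193084094
Denominator 4 − 1 = 3.
Extrapolated: 3.5193084094 / 3 = 1.1731028031
Shift from A(h/2): +0.0163693237.

1.173103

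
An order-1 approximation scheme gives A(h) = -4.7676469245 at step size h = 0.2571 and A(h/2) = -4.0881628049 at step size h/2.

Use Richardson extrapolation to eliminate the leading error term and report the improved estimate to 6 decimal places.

-3.408679

Order 1 gives 2^r = 2 and 2^r − 1 = 1.
Numerator 2×A(h/2) − A(h) = 2×(-4.0881628049) − (-4.7676469245) = -3.4086786853
Divide by 2^1 − 1 = 1.
So the Richardson estimate is -3.4086786853.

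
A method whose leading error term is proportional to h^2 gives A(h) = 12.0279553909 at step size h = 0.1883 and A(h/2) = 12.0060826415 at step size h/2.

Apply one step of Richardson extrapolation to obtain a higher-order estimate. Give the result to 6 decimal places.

11.998792

Error is O(h^2); halving h shrinks it by 2^2 = 4.
4 × 12.0060826415 = 48.0243305660; 48.0243305660 − 12.0279553909 = 35.9963751751
Divide by 2^2 − 1 = 3.
35.9963751751 ÷ 3 = 11.9987917250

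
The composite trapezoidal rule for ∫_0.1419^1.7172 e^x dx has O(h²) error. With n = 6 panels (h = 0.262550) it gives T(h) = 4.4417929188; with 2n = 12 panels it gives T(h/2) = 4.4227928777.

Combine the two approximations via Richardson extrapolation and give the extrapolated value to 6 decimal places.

r = 2, so 2^r = 4.
A(h/2) − A(h) = 4.4227928777 − 4.4417929188 = -0.0190000411
Correction (A(h/2) − A(h))/(4 − 1) = (-0.0190000411)/3 = -0.0063333470
R = A(h/2) + (A(h/2) − A(h))/3 = 4.4227928777 − 0.0063333470 = 4.4164595307
Gap between inputs: 1.900e-02; correction applied: −0.0063333470.

4.416460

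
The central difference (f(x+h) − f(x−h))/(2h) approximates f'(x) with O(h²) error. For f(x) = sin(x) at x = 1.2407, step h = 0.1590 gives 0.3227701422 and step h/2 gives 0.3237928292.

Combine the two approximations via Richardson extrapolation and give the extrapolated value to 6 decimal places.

Error is O(h^2); halving h shrinks it by 2^2 = 4.
Weighted: 1.2951713168 − 0.3227701422 = 0.9724011746
Extrapolated: 0.9724011746 / 3 = 0.3241337249
Shift from A(h/2): +0.0003408957.

0.324134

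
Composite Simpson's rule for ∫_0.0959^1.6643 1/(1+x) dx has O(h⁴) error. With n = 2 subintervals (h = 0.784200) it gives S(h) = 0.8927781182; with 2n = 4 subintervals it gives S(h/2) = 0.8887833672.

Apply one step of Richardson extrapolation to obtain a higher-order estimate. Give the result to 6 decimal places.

0.888517

r = 4: numerator weight 16, denominator 15.
Difference of the inputs: 0.8887833672 − 0.8927781182 = -0.0039947510
Divide by 2^4 − 1 = 15: (-0.0039947510)/15 = -0.0002663167
R = A(h/2) + (A(h/2) − A(h))/15 = 0.8887833672 − 0.0002663167 = 0.8885170505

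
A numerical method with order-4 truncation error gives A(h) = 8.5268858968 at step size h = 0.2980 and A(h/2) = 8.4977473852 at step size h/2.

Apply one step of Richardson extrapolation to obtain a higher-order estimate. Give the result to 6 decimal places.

r = 4: numerator weight 16, denominator 15.
16·8.4977473852 = 135.9639581632; subtract 8.5268858968 → 127.4370722664
127.4370722664 ÷ 15 = 8.4958048178

8.495805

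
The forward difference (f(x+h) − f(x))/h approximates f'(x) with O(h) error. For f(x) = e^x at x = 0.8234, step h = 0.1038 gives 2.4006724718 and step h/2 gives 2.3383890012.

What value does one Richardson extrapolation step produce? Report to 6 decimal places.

2.276106

With r = 1 the leading error scales as h^1, so the weight is 2^1 = 2.
2^1×A(h/2) = 4.6767780024; minus A(h) gives 2.2761055306.
Extrapolated: 2.2761055306 / 1 = 2.2761055306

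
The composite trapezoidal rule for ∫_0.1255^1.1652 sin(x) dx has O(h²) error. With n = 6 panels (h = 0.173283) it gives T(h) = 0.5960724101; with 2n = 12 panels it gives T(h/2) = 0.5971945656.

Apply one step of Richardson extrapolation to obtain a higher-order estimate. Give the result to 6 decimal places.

0.597569

Method order is 2; weight 2^2 = 4.
4·0.5971945656 = 2.3887782624; subtract 0.5960724101 → 1.7927058523
Extrapolated: 1.7927058523 / 3 = 0.5975686174
Correction |R − A(h/2)| = 3.741e-04; gap |A(h/2) − A(h)| = 1.122e-03.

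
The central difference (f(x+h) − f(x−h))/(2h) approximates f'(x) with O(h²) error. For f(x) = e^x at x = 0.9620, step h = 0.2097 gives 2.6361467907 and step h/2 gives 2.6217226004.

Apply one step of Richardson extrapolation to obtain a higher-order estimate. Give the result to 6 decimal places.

2.616915

Error is O(h^2); halving h shrinks it by 2^2 = 4.
Weighted: 10.4868904016 − 2.6361467907 = 7.8507436109
Divide by 2^2 − 1 = 3.
7.8507436109 ÷ 3 = 2.6169145370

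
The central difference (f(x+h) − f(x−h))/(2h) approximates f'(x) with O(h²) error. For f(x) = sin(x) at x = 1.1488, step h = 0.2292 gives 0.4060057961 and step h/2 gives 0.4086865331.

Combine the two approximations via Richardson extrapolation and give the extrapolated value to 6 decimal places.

Leading term ∝ h^2; use weight 4 = 2^2.
2^2*A(h/2) = 1.6347461324; minus A(h) gives 1.2287403363.
Denominator 4 − 1 = 3.
(4*0.4086865331 − 0.4060057961)/(4 − 1) = 0.4095801121

0.409580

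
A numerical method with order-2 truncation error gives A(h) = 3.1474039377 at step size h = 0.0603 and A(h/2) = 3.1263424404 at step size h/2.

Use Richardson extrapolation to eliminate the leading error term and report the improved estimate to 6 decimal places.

Leading term ∝ h^2; use weight 4 = 2^2.
2^2 × A(h/2) = 12.5053697616; minus A(h) gives 9.3579658239.
Denominator 4 − 1 = 3.
9.3579658239 ÷ 3 = 3.1193219413
Shift from A(h/2): −0.0070204991.

3.119322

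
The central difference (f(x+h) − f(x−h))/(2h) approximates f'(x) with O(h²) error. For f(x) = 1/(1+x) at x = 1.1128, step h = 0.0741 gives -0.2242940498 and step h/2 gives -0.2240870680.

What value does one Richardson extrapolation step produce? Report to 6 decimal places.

-0.224018

Order 2 gives 2^r = 4 and 2^r − 1 = 3.
2^2 × A(h/2) = -0.8963482720; minus A(h) gives -0.6720542222.
Extrapolated: (-0.6720542222) / 3 = -0.2240180741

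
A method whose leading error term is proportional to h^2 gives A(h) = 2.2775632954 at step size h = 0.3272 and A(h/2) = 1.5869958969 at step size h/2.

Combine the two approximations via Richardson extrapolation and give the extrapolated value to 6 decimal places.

With r = 2 the leading error scales as h^2, so the weight is 2^2 = 4.
Top: 4(1.5869958969) − (2.2775632954) = 4.0704202922
Extrapolated: 4.0704202922 / 3 = 1.3568067641
Gap between inputs: 6.906e-01; correction applied: −0.2301891328.

1.356807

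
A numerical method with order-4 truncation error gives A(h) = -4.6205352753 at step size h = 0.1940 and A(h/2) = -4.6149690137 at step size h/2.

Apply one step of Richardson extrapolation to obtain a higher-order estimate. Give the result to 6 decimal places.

Method order is 4; weight 2^4 = 16.
16×(-4.6149690137) − (-4.6205352753) = -69.2189689439
(16×(-4.6149690137) − (-4.6205352753))/(16 − 1) = -4.6145979296

-4.614598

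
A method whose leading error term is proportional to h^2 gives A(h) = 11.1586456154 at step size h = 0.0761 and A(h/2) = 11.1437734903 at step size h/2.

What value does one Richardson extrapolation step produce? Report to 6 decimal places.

The method has order 2: 2^2 = 4.
2^2×A(h/2) = 44.5750939612; minus A(h) gives 33.4164483458.
33.4164483458 ÷ 3 = 11.1388161153
Gap between inputs: 1.487e-02; correction applied: −0.0049573750.

11.138816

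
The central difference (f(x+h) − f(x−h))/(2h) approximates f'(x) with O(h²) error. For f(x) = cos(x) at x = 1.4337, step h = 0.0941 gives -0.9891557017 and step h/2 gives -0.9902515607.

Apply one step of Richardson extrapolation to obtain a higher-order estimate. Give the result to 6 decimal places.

Leading term ∝ h^2; use weight 4 = 2^2.
4×(-0.9902515607) − (-0.9891557017) = -2.9718505411
Denominator 4 − 1 = 3.
R = (-2.9718505411)/3 = -0.9906168470

-0.990617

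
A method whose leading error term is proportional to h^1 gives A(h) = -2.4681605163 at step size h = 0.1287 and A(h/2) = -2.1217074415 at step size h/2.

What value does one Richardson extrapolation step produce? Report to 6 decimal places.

-1.775254

The method has order 1: 2^1 = 2.
Top: 2(-2.1217074415) − (-2.4681605163) = -1.7752543667
(2*(-2.1217074415) − (-2.4681605163))/(2 − 1) = -1.7752543667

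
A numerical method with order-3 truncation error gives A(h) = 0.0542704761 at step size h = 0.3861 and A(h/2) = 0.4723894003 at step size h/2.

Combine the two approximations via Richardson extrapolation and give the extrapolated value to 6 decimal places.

0.532121

With r = 3 the leading error scales as h^3, so the weight is 2^3 = 8.
8 × 0.4723894003 − 0.0542704761 = 3.7248447263
(8 × 0.4723894003 − 0.0542704761)/(8 − 1) = 0.5321206752
Correction |R − A(h/2)| = 5.973e-02; gap |A(h/2) − A(h)| = 4.181e-01.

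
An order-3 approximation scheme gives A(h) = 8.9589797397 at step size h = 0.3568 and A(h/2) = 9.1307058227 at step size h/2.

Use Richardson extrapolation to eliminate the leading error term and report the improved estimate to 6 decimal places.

9.155238

r = 3, so 2^r = 8.
A(h/2) − A(h) = 9.1307058227 − 8.9589797397 = 0.1717260830
Divide by 2^3 − 1 = 7: 0.1717260830/7 = 0.0245322976
R = A(h/2) + (A(h/2) − A(h))/7 = 9.1307058227 + 0.0245322976 = 9.1552381203
Shift from A(h/2): +0.0245322976.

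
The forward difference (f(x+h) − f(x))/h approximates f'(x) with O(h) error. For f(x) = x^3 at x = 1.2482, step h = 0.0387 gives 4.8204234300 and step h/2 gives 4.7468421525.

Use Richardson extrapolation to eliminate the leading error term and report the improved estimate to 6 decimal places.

The method has order 1: 2^1 = 2.
2×4.7468421525 = 9.4936843050; 9.4936843050 − 4.8204234300 = 4.6732608750
(2×4.7468421525 − 4.8204234300)/(2 − 1) = 4.6732608750
Gap between inputs: 7.358e-02; correction applied: −0.0735812775.

4.673261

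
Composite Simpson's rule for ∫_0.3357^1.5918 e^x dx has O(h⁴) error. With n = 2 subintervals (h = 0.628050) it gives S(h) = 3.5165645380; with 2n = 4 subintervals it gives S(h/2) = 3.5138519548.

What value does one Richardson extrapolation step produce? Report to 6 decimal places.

3.513671

Error is O(h^4); halving h shrinks it by 2^4 = 16.
16*3.5138519548 = 56.2216312768; 56.2216312768 − 3.5165645380 = 52.7050667388
(16*3.5138519548 − 3.5165645380)/(16 − 1) = 3.5136711159
Correction |R − A(h/2)| = 1.808e-04; gap |A(h/2) − A(h)| = 2.713e-03.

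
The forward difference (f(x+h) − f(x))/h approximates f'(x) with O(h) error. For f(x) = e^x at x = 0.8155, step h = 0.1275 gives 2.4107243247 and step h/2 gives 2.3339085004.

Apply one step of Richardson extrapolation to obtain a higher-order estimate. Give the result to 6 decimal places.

The method has order 1: 2^1 = 2.
2*2.3339085004 = 4.6678170008; 4.6678170008 − 2.4107243247 = 2.2570926761
Denominator 2 − 1 = 1.
Extrapolated: 2.2570926761 / 1 = 2.2570926761

2.257093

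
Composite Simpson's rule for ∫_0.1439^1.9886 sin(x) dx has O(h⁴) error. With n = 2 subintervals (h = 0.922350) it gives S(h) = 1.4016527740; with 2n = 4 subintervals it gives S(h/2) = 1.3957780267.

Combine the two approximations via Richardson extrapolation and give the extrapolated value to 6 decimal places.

r = 4: numerator weight 16, denominator 15.
Weighted: 22.3324484272 − 1.4016527740 = 20.9307956532
Denominator 16 − 1 = 15.
(16·1.3957780267 − 1.4016527740)/(16 − 1) = 1.3953863769
Gap between inputs: 5.875e-03; correction applied: −0.0003916498.

1.395386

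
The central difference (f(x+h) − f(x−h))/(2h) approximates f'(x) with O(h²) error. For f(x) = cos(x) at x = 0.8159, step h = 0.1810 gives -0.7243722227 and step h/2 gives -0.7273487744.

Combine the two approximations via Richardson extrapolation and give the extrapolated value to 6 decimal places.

-0.728341

The method has order 2: 2^2 = 4.
4·(-0.7273487744) − (-0.7243722227) = -2.1850228749
Denominator 4 − 1 = 3.
(4·(-0.7273487744) − (-0.7243722227))/(4 − 1) = -0.7283409583
Gap between inputs: 2.977e-03; correction applied: −0.0009921839.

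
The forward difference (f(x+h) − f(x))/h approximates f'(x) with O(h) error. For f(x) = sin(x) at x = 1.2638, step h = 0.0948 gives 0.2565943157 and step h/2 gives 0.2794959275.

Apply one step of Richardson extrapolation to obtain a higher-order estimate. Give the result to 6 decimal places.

r = 1, so 2^r = 2.
2*0.2794959275 = 0.5589918550; 0.5589918550 − 0.2565943157 = 0.3023975393
Divide by 2^1 − 1 = 1.
0.3023975393 ÷ 1 = 0.3023975393
Correction |R − A(h/2)| = 2.290e-02; gap |A(h/2) − A(h)| = 2.290e-02.

0.302398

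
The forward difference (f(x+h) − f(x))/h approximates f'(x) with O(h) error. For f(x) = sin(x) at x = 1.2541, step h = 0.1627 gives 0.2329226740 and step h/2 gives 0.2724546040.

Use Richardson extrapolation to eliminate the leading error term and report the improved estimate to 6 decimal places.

The method has order 1: 2^1 = 2.
2×0.2724546040 = 0.5449092080; subtract 0.2329226740 → 0.3119865340
Divide by 2^1 − 1 = 1.
Result: 0.3119865340
Shift from A(h/2): +0.0395319300.

0.311987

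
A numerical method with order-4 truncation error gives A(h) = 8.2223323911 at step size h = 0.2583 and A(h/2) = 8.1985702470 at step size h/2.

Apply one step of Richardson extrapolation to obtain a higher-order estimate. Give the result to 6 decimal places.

8.196986

Error is O(h^4); halving h shrinks it by 2^4 = 16.
Weighted: 131.1771239520 − 8.2223323911 = 122.9547915609
Divide by 2^4 − 1 = 15.
So the Richardson estimate is 8.1969861041.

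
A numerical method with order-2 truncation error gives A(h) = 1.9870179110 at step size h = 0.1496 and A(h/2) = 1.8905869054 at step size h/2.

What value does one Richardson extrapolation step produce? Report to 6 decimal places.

1.858443

Leading term ∝ h^2; use weight 4 = 2^2.
2^2×A(h/2) = 7.5623476216; minus A(h) gives 5.5753297106.
5.5753297106 ÷ 3 = 1.8584432369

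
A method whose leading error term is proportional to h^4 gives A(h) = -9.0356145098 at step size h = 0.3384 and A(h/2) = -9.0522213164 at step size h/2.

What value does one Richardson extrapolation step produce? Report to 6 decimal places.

-9.053328

Leading term ∝ h^4; use weight 16 = 2^4.
Numerator 16×A(h/2) − A(h) = 16×(-9.0522213164) − (-9.0356145098) = -135.7999265526
Extrapolated: (-135.7999265526) / 15 = -9.0533284368
Shift from A(h/2): −0.0011071204.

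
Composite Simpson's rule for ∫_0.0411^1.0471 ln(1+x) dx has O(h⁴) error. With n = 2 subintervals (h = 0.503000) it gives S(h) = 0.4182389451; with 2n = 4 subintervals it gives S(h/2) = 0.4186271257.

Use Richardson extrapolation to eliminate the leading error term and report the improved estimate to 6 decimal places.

0.418653

r = 4: numerator weight 16, denominator 15.
16*0.4186271257 = 6.6980340112; subtract 0.4182389451 → 6.2797950661
6.2797950661 ÷ 15 = 0.4186530044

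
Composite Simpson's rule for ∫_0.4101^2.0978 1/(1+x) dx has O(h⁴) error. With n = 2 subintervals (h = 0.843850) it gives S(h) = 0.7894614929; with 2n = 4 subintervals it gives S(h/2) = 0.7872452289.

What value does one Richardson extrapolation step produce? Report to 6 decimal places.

0.787097

With r = 4 the leading error scales as h^4, so the weight is 2^4 = 16.
Weighted: 12.5959236624 − 0.7894614929 = 11.8064621695
R = 11.8064621695/15 = 0.7870974780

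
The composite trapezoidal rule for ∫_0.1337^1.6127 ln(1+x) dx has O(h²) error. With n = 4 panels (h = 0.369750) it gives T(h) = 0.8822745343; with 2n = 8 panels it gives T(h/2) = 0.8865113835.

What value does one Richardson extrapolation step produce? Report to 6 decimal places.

0.887924

r = 2, so 2^r = 4.
Weighted: 3.5460455340 − 0.8822745343 = 2.6637709997
Denominator 4 − 1 = 3.
Result: 0.8879236666
Correction |R − A(h/2)| = 1.412e-03; gap |A(h/2) − A(h)| = 4.237e-03.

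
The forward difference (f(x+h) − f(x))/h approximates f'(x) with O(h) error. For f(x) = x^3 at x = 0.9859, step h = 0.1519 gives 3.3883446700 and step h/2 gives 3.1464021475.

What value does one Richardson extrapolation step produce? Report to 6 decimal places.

Method order is 1; weight 2^1 = 2.
Numerator 2·A(h/2) − A(h) = 2·3.1464021475 − 3.3883446700 = 2.9044596250
Denominator 2 − 1 = 1.
2.9044596250 ÷ 1 = 2.9044596250
Gap between inputs: 2.419e-01; correction applied: −0.2419425225.

2.904460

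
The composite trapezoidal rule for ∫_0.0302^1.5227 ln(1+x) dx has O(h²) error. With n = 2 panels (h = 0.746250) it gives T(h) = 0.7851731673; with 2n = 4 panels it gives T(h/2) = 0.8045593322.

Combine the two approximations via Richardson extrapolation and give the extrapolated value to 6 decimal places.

r = 2, so 2^r = 4.
Weighted: 3.2182373288 − 0.7851731673 = 2.4330641615
Divide by 2^2 − 1 = 3.
Extrapolated: 2.4330641615 / 3 = 0.8110213872

0.811021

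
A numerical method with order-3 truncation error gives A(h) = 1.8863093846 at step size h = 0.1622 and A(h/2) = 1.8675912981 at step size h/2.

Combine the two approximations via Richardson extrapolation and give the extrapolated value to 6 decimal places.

1.864917

Leading term ∝ h^3; use weight 8 = 2^3.
A(h/2) − A(h) = 1.8675912981 − 1.8863093846 = -0.0187180865
Correction (A(h/2) − A(h))/(8 − 1) = (-0.0187180865)/7 = -0.0026740124
R = 1.8675912981 − 0.0026740124 = 1.8649172857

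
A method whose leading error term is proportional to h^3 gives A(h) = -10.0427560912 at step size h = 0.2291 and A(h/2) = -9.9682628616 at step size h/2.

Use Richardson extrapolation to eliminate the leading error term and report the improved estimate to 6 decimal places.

-9.957621

Method order is 3; weight 2^3 = 8.
2^3×A(h/2) = -79.7461028928; minus A(h) gives -69.7033468016.
Denominator 8 − 1 = 7.
Result: -9.9576209717
Gap between inputs: 7.449e-02; correction applied: +0.0106418899.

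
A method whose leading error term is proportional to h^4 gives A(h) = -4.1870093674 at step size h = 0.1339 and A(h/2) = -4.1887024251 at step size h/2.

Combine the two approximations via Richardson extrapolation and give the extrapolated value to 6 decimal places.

Order 4 gives 2^r = 16 and 2^r − 1 = 15.
Numerator 16×A(h/2) − A(h) = 16×(-4.1887024251) − (-4.1870093674) = -62.8322294342
Divide by 2^4 − 1 = 15.
Extrapolated: (-62.8322294342) / 15 = -4.1888152956

-4.188815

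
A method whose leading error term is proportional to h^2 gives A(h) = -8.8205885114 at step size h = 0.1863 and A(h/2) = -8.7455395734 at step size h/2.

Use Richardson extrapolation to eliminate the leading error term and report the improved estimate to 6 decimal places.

-8.720523

Method order is 2; weight 2^2 = 4.
4×(-8.7455395734) = -34.9821582936; subtract (-8.8205885114) → -26.1615697822
(-26.1615697822) ÷ 3 = -8.7205232607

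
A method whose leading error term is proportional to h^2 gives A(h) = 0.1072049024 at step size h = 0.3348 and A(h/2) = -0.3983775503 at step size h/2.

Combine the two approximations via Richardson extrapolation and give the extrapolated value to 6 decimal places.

-0.566905

r = 2: numerator weight 4, denominator 3.
4×(-0.3983775503) = -1.5935102012; subtract 0.1072049024 → -1.7007151036
Divide by 2^2 − 1 = 3.
(4×(-0.3983775503) − 0.1072049024)/(4 − 1) = -0.5669050345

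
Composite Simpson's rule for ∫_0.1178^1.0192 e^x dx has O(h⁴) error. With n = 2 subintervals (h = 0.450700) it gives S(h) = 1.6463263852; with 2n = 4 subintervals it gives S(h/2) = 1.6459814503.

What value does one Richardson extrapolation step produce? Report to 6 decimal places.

1.645958

Error is O(h^4); halving h shrinks it by 2^4 = 16.
2^4 × A(h/2) = 26.3357032048; minus A(h) gives 24.6893768196.
Divide by 2^4 − 1 = 15.
So the Richardson estimate is 1.6459584546.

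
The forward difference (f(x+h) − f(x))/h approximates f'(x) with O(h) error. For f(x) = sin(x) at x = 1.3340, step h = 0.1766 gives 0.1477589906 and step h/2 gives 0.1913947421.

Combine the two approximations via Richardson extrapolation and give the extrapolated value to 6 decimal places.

r = 1: numerator weight 2, denominator 1.
Top: 2(0.1913947421) − (0.1477589906) = 0.2350304936
Extrapolated: 0.2350304936 / 1 = 0.2350304936
Shift from A(h/2): +0.0436357515.

0.235030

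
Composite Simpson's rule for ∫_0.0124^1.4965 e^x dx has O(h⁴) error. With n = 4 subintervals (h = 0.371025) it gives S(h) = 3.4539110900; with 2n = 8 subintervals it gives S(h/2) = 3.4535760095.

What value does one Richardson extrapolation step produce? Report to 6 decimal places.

3.453554

Method order is 4; weight 2^4 = 16.
16 × 3.4535760095 − 3.4539110900 = 51.8033050620
51.8033050620 ÷ 15 = 3.4535536708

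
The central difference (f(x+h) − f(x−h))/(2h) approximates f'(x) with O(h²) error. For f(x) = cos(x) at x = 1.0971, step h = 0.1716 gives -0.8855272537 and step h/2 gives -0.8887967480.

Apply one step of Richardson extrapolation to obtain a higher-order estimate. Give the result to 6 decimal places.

-0.889887

r = 2: numerator weight 4, denominator 3.
A(h/2) − A(h) = -0.8887967480 − (-0.8855272537) = -0.0032694943
Correction (A(h/2) − A(h))/(4 − 1) = (-0.0032694943)/3 = -0.0010898314
R = A(h/2) + (A(h/2) − A(h))/3 = -0.8887967480 − 0.0010898314 = -0.8898865794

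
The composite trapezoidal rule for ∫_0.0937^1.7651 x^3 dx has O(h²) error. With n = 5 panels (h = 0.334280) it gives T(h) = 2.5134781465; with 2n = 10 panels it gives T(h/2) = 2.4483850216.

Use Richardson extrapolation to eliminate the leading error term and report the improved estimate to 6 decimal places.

2.426687

The method has order 2: 2^2 = 4.
4 × 2.4483850216 = 9.7935400864; 9.7935400864 − 2.5134781465 = 7.2800619399
(4 × 2.4483850216 − 2.5134781465)/(4 − 1) = 2.4266873133
Correction |R − A(h/2)| = 2.170e-02; gap |A(h/2) − A(h)| = 6.509e-02.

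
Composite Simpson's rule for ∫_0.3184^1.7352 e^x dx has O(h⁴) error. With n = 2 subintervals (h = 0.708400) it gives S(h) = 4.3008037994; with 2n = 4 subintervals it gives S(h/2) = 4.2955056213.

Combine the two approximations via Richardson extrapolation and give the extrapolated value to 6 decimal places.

4.295152

Order 4 gives 2^r = 16 and 2^r − 1 = 15.
Top: 16(4.2955056213) − (4.3008037994) = 64.4272861414
Extrapolated: 64.4272861414 / 15 = 4.2951524094
Gap between inputs: 5.298e-03; correction applied: −0.0003532119.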